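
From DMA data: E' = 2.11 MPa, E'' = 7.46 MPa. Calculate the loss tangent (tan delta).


tan delta = E'' / E'
= 7.46 / 2.11
= 3.5355

tan delta = 3.5355


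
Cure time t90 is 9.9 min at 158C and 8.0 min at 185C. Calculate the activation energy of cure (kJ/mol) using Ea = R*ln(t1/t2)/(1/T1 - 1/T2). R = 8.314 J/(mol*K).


T1 = 431.15 K, T2 = 458.15 K
1/T1 - 1/T2 = 1.3669e-04
ln(t1/t2) = ln(9.9/8.0) = 0.2131
Ea = 8.314 * 0.2131 / 1.3669e-04 = 12961.4014 J/mol
Ea = 12.96 kJ/mol

12.96 kJ/mol


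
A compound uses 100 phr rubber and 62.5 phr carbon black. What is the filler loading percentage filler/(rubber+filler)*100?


Filler % = filler / (rubber + filler) * 100
= 62.5 / (100 + 62.5) * 100
= 62.5 / 162.5 * 100
= 38.46%

38.46%


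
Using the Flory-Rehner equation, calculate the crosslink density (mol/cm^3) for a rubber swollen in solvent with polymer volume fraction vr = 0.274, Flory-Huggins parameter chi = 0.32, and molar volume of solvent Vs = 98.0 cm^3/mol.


ln(1 - vr) = ln(1 - 0.274) = -0.3202
Numerator = -((-0.3202) + 0.274 + 0.32 * 0.274^2) = 0.0222
Denominator = 98.0 * (0.274^(1/3) - 0.274/2) = 50.2256
nu = 0.0222 / 50.2256 = 4.4163e-04 mol/cm^3

4.4163e-04 mol/cm^3


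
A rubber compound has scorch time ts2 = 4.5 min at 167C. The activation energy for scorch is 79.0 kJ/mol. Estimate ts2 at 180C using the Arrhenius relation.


Convert temperatures: T1 = 167 + 273.15 = 440.15 K, T2 = 180 + 273.15 = 453.15 K
ts2_new = 4.5 * exp(79000 / 8.314 * (1/453.15 - 1/440.15))
1/T2 - 1/T1 = -6.5178e-05
ts2_new = 2.42 min

2.42 min


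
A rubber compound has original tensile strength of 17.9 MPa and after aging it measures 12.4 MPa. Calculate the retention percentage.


Retention = aged / original * 100
= 12.4 / 17.9 * 100
= 69.3%

69.3%


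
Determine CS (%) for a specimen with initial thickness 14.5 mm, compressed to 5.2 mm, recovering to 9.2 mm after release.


CS = (t0 - recovered) / (t0 - ts) * 100
= (14.5 - 9.2) / (14.5 - 5.2) * 100
= 5.3 / 9.3 * 100
= 57.0%

57.0%


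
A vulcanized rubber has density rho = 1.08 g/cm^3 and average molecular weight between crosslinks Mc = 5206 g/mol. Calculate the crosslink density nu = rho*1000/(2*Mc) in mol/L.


nu = rho * 1000 / (2 * Mc)
nu = 1.08 * 1000 / (2 * 5206)
nu = 1080.0 / 10412
nu = 0.1037 mol/L

0.1037 mol/L


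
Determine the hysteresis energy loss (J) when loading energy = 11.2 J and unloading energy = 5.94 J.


Hysteresis loss = loading - unloading
= 11.2 - 5.94
= 5.26 J

5.26 J


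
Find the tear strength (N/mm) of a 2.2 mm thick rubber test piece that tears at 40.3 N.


Tear strength = force / thickness
= 40.3 / 2.2
= 18.32 N/mm

18.32 N/mm


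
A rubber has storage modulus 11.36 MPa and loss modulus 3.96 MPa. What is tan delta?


tan delta = E'' / E'
= 3.96 / 11.36
= 0.3486

tan delta = 0.3486


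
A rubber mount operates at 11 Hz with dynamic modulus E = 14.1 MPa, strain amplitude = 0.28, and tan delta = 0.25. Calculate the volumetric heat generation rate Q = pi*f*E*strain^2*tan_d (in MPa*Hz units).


Q = pi * f * E * strain^2 * tan_d
= pi * 11 * 14.1 * 0.28^2 * 0.25
= pi * 11 * 14.1 * 0.0784 * 0.25
= 9.5503

Q = 9.5503


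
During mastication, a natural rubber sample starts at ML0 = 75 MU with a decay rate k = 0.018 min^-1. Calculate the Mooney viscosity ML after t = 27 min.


ML = ML0 * exp(-k * t)
ML = 75 * exp(-0.018 * 27)
ML = 75 * 0.6151
ML = 46.13 MU

46.13 MU


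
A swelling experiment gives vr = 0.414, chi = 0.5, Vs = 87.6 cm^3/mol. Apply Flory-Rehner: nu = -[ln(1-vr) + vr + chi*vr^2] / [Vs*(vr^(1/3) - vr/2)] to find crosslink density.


ln(1 - vr) = ln(1 - 0.414) = -0.5344
Numerator = -((-0.5344) + 0.414 + 0.5 * 0.414^2) = 0.0347
Denominator = 87.6 * (0.414^(1/3) - 0.414/2) = 47.1554
nu = 0.0347 / 47.1554 = 7.3666e-04 mol/cm^3

7.3666e-04 mol/cm^3


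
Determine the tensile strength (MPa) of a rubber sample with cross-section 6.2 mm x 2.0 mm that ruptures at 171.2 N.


Area = width * thickness = 6.2 * 2.0 = 12.4 mm^2
TS = force / area = 171.2 / 12.4 = 13.81 MPa

13.81 MPa


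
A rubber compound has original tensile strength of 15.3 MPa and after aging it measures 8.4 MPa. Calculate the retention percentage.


Retention = aged / original * 100
= 8.4 / 15.3 * 100
= 54.9%

54.9%


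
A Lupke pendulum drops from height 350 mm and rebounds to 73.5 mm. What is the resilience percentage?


Resilience = h_rebound / h_drop * 100
= 73.5 / 350 * 100
= 21.0%

21.0%


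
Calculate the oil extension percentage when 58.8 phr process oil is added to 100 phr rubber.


Oil % = oil / (100 + oil) * 100
= 58.8 / (100 + 58.8) * 100
= 58.8 / 158.8 * 100
= 37.03%

37.03%


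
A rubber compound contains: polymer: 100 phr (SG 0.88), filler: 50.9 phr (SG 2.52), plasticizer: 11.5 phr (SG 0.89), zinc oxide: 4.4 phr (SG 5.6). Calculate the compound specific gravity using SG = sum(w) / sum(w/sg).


Sum of weights = 166.8
Volume contributions:
  polymer: 100/0.88 = 113.6364
  filler: 50.9/2.52 = 20.1984
  plasticizer: 11.5/0.89 = 12.9213
  zinc oxide: 4.4/5.6 = 0.7857
Sum of volumes = 147.5418
SG = 166.8 / 147.5418 = 1.131

SG = 1.131


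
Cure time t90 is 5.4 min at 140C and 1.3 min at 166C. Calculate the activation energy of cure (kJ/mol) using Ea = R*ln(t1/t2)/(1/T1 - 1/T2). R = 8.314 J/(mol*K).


T1 = 413.15 K, T2 = 439.15 K
1/T1 - 1/T2 = 1.4330e-04
ln(t1/t2) = ln(5.4/1.3) = 1.4240
Ea = 8.314 * 1.4240 / 1.4330e-04 = 82618.6102 J/mol
Ea = 82.62 kJ/mol

82.62 kJ/mol


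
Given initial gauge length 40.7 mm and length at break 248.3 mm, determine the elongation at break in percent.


Elongation = (Lf - L0) / L0 * 100
= (248.3 - 40.7) / 40.7 * 100
= 207.6 / 40.7 * 100
= 510.1%

510.1%


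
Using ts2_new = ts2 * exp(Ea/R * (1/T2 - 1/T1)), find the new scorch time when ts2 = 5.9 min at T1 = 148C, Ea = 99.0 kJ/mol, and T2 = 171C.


Convert temperatures: T1 = 148 + 273.15 = 421.15 K, T2 = 171 + 273.15 = 444.15 K
ts2_new = 5.9 * exp(99000 / 8.314 * (1/444.15 - 1/421.15))
1/T2 - 1/T1 = -1.2296e-04
ts2_new = 1.36 min

1.36 min


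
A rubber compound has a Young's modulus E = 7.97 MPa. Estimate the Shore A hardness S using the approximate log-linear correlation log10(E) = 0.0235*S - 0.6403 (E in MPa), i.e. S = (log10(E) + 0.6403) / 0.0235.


log10(E) = 0.0235*S - 0.6403  =>  S = (log10(E) + 0.6403) / 0.0235
log10(7.97) = 0.901458
S = (0.901458 + 0.6403) / 0.0235 = 1.541758 / 0.0235
S = 65.6

Shore A = 65.6


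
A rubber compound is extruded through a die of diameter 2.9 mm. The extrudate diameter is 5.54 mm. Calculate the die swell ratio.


Die swell ratio = D_extrudate / D_die
= 5.54 / 2.9
= 1.91

Die swell = 1.91


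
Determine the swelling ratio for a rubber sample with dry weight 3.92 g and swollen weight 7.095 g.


Q = W_swollen / W_dry
Q = 7.095 / 3.92
Q = 1.81

Q = 1.81


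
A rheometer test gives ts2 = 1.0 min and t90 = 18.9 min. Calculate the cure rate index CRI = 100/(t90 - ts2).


CRI = 100 / (t90 - ts2)
= 100 / (18.9 - 1.0)
= 100 / 17.9
= 5.59 min^-1

5.59 min^-1


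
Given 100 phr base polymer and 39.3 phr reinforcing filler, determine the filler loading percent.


Filler % = filler / (rubber + filler) * 100
= 39.3 / (100 + 39.3) * 100
= 39.3 / 139.3 * 100
= 28.21%

28.21%


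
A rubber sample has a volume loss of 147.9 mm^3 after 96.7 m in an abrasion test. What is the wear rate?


Rate = volume_loss / distance
= 147.9 / 96.7
= 1.529 mm^3/m

1.529 mm^3/m


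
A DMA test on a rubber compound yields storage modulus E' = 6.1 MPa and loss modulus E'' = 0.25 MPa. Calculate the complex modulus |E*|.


|E*| = sqrt(E'^2 + E''^2)
= sqrt(6.1^2 + 0.25^2)
= sqrt(37.2100 + 0.0625)
= 6.105 MPa

6.105 MPa


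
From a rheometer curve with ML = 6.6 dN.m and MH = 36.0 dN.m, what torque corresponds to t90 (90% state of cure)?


M90 = ML + 0.9 * (MH - ML)
M90 = 6.6 + 0.9 * (36.0 - 6.6)
M90 = 6.6 + 0.9 * 29.4
M90 = 33.06 dN.m

33.06 dN.m


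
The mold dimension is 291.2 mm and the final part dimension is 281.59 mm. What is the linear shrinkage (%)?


Shrinkage = (mold - part) / mold * 100
= (291.2 - 281.59) / 291.2 * 100
= 9.61 / 291.2 * 100
= 3.3%

3.3%


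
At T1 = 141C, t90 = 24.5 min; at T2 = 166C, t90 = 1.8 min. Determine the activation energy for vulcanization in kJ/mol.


T1 = 414.15 K, T2 = 439.15 K
1/T1 - 1/T2 = 1.3746e-04
ln(t1/t2) = ln(24.5/1.8) = 2.6109
Ea = 8.314 * 2.6109 / 1.3746e-04 = 157916.8779 J/mol
Ea = 157.92 kJ/mol

157.92 kJ/mol


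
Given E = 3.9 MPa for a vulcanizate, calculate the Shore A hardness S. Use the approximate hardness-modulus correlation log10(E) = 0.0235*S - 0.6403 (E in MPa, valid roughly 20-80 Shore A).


log10(E) = 0.0235*S - 0.6403  =>  S = (log10(E) + 0.6403) / 0.0235
log10(3.9) = 0.591065
S = (0.591065 + 0.6403) / 0.0235 = 1.231365 / 0.0235
S = 52.4

Shore A = 52.4


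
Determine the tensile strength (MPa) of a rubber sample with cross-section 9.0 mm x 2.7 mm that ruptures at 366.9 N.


Area = width * thickness = 9.0 * 2.7 = 24.3 mm^2
TS = force / area = 366.9 / 24.3 = 15.1 MPa

15.1 MPa


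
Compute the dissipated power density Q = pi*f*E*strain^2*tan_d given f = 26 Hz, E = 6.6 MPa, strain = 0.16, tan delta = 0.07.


Q = pi * f * E * strain^2 * tan_d
= pi * 26 * 6.6 * 0.16^2 * 0.07
= pi * 26 * 6.6 * 0.0256 * 0.07
= 0.9661

Q = 0.9661


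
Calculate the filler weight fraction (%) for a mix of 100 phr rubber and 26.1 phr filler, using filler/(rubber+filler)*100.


Filler % = filler / (rubber + filler) * 100
= 26.1 / (100 + 26.1) * 100
= 26.1 / 126.1 * 100
= 20.7%

20.7%


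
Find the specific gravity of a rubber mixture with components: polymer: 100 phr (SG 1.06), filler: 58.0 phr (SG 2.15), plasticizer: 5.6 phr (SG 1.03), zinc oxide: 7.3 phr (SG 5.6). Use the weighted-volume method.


Sum of weights = 170.9
Volume contributions:
  polymer: 100/1.06 = 94.3396
  filler: 58.0/2.15 = 26.9767
  plasticizer: 5.6/1.03 = 5.4369
  zinc oxide: 7.3/5.6 = 1.3036
Sum of volumes = 128.0568
SG = 170.9 / 128.0568 = 1.335

SG = 1.335


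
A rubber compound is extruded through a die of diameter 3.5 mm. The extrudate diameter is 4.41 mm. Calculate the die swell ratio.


Die swell ratio = D_extrudate / D_die
= 4.41 / 3.5
= 1.26

Die swell = 1.26


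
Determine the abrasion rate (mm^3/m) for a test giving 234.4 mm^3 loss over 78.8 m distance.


Rate = volume_loss / distance
= 234.4 / 78.8
= 2.975 mm^3/m

2.975 mm^3/m


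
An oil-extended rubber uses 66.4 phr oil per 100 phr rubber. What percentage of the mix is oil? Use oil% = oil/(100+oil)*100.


Oil % = oil / (100 + oil) * 100
= 66.4 / (100 + 66.4) * 100
= 66.4 / 166.4 * 100
= 39.9%

39.9%


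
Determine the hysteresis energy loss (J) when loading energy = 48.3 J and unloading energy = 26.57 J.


Hysteresis loss = loading - unloading
= 48.3 - 26.57
= 21.73 J

21.73 J


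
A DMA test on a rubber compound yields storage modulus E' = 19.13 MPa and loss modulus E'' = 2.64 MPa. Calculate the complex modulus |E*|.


|E*| = sqrt(E'^2 + E''^2)
= sqrt(19.13^2 + 2.64^2)
= sqrt(365.9569 + 6.9696)
= 19.311 MPa

19.311 MPa


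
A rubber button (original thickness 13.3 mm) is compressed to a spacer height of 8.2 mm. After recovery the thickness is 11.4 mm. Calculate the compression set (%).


CS = (t0 - recovered) / (t0 - ts) * 100
= (13.3 - 11.4) / (13.3 - 8.2) * 100
= 1.9 / 5.1 * 100
= 37.3%

37.3%


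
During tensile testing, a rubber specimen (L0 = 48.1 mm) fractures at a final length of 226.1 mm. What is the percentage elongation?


Elongation = (Lf - L0) / L0 * 100
= (226.1 - 48.1) / 48.1 * 100
= 178.0 / 48.1 * 100
= 370.1%

370.1%


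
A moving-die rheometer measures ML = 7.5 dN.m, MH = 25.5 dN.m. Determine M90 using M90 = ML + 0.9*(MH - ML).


M90 = ML + 0.9 * (MH - ML)
M90 = 7.5 + 0.9 * (25.5 - 7.5)
M90 = 7.5 + 0.9 * 18.0
M90 = 23.7 dN.m

23.7 dN.m


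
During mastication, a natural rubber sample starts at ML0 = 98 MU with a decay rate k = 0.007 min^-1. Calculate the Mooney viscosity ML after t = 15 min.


ML = ML0 * exp(-k * t)
ML = 98 * exp(-0.007 * 15)
ML = 98 * 0.9003
ML = 88.23 MU

88.23 MU


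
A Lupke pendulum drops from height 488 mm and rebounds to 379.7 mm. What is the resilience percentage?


Resilience = h_rebound / h_drop * 100
= 379.7 / 488 * 100
= 77.8%

77.8%


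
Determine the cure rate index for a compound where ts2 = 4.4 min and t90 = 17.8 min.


CRI = 100 / (t90 - ts2)
= 100 / (17.8 - 4.4)
= 100 / 13.4
= 7.46 min^-1

7.46 min^-1


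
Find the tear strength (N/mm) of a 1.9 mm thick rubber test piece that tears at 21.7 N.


Tear strength = force / thickness
= 21.7 / 1.9
= 11.42 N/mm

11.42 N/mm


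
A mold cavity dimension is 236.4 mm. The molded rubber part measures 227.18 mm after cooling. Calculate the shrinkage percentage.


Shrinkage = (mold - part) / mold * 100
= (236.4 - 227.18) / 236.4 * 100
= 9.22 / 236.4 * 100
= 3.9%

3.9%


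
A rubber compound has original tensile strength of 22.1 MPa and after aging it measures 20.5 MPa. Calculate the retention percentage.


Retention = aged / original * 100
= 20.5 / 22.1 * 100
= 92.8%

92.8%


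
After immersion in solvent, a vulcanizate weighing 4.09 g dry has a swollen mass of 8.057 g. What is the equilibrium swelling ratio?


Q = W_swollen / W_dry
Q = 8.057 / 4.09
Q = 1.97

Q = 1.97


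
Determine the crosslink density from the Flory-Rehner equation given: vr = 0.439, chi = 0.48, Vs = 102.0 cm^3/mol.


ln(1 - vr) = ln(1 - 0.439) = -0.5780
Numerator = -((-0.5780) + 0.439 + 0.48 * 0.439^2) = 0.0465
Denominator = 102.0 * (0.439^(1/3) - 0.439/2) = 55.1324
nu = 0.0465 / 55.1324 = 8.4394e-04 mol/cm^3

8.4394e-04 mol/cm^3


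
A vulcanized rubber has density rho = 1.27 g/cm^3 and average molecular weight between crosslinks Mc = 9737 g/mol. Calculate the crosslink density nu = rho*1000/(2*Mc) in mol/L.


nu = rho * 1000 / (2 * Mc)
nu = 1.27 * 1000 / (2 * 9737)
nu = 1270.0 / 19474
nu = 0.0652 mol/L

0.0652 mol/L


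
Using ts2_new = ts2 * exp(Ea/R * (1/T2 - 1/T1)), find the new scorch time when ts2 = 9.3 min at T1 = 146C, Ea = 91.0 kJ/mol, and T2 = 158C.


Convert temperatures: T1 = 146 + 273.15 = 419.15 K, T2 = 158 + 273.15 = 431.15 K
ts2_new = 9.3 * exp(91000 / 8.314 * (1/431.15 - 1/419.15))
1/T2 - 1/T1 = -6.6402e-05
ts2_new = 4.5 min

4.5 min


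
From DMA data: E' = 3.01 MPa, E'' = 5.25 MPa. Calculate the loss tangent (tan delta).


tan delta = E'' / E'
= 5.25 / 3.01
= 1.7442

tan delta = 1.7442


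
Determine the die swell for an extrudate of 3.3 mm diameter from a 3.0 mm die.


Die swell ratio = D_extrudate / D_die
= 3.3 / 3.0
= 1.1

Die swell = 1.1


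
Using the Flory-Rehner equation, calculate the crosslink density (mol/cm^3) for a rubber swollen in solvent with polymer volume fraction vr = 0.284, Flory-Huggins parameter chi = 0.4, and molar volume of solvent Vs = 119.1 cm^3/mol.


ln(1 - vr) = ln(1 - 0.284) = -0.3341
Numerator = -((-0.3341) + 0.284 + 0.4 * 0.284^2) = 0.0178
Denominator = 119.1 * (0.284^(1/3) - 0.284/2) = 61.3739
nu = 0.0178 / 61.3739 = 2.9023e-04 mol/cm^3

2.9023e-04 mol/cm^3


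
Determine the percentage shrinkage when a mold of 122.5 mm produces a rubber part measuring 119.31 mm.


Shrinkage = (mold - part) / mold * 100
= (122.5 - 119.31) / 122.5 * 100
= 3.19 / 122.5 * 100
= 2.6%

2.6%


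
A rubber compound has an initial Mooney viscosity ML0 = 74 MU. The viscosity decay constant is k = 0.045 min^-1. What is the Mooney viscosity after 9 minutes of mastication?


ML = ML0 * exp(-k * t)
ML = 74 * exp(-0.045 * 9)
ML = 74 * 0.6670
ML = 49.36 MU

49.36 MU


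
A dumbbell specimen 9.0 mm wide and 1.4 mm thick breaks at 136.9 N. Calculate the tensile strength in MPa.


Area = width * thickness = 9.0 * 1.4 = 12.6 mm^2
TS = force / area = 136.9 / 12.6 = 10.87 MPa

10.87 MPa


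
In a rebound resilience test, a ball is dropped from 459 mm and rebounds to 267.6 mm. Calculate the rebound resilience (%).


Resilience = h_rebound / h_drop * 100
= 267.6 / 459 * 100
= 58.3%

58.3%


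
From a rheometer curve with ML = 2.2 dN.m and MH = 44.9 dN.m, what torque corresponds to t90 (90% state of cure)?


M90 = ML + 0.9 * (MH - ML)
M90 = 2.2 + 0.9 * (44.9 - 2.2)
M90 = 2.2 + 0.9 * 42.7
M90 = 40.63 dN.m

40.63 dN.m


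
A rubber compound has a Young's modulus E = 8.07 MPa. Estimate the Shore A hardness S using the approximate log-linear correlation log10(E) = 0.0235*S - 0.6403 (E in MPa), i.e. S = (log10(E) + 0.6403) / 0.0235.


log10(E) = 0.0235*S - 0.6403  =>  S = (log10(E) + 0.6403) / 0.0235
log10(8.07) = 0.906874
S = (0.906874 + 0.6403) / 0.0235 = 1.547174 / 0.0235
S = 65.8

Shore A = 65.8


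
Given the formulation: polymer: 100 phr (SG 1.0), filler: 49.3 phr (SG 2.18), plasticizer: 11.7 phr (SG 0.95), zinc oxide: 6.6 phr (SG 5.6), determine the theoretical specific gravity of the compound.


Sum of weights = 167.6
Volume contributions:
  polymer: 100/1.0 = 100.0000
  filler: 49.3/2.18 = 22.6147
  plasticizer: 11.7/0.95 = 12.3158
  zinc oxide: 6.6/5.6 = 1.1786
Sum of volumes = 136.1090
SG = 167.6 / 136.1090 = 1.231

SG = 1.231


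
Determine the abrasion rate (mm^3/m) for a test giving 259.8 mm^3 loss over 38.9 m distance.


Rate = volume_loss / distance
= 259.8 / 38.9
= 6.679 mm^3/m

6.679 mm^3/m


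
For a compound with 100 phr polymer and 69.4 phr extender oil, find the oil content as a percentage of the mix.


Oil % = oil / (100 + oil) * 100
= 69.4 / (100 + 69.4) * 100
= 69.4 / 169.4 * 100
= 40.97%

40.97%


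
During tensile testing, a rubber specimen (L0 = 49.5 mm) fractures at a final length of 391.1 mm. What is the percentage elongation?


Elongation = (Lf - L0) / L0 * 100
= (391.1 - 49.5) / 49.5 * 100
= 341.6 / 49.5 * 100
= 690.1%

690.1%


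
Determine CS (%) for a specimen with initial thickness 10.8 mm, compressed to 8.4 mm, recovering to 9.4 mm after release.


CS = (t0 - recovered) / (t0 - ts) * 100
= (10.8 - 9.4) / (10.8 - 8.4) * 100
= 1.4 / 2.4 * 100
= 58.3%

58.3%


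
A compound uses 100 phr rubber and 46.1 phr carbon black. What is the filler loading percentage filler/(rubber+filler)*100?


Filler % = filler / (rubber + filler) * 100
= 46.1 / (100 + 46.1) * 100
= 46.1 / 146.1 * 100
= 31.55%

31.55%


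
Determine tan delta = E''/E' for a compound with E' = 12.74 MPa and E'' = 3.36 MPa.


tan delta = E'' / E'
= 3.36 / 12.74
= 0.2637

tan delta = 0.2637


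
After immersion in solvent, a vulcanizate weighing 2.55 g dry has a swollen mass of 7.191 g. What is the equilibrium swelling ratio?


Q = W_swollen / W_dry
Q = 7.191 / 2.55
Q = 2.82

Q = 2.82


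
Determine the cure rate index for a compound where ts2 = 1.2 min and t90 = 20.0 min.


CRI = 100 / (t90 - ts2)
= 100 / (20.0 - 1.2)
= 100 / 18.8
= 5.32 min^-1

5.32 min^-1


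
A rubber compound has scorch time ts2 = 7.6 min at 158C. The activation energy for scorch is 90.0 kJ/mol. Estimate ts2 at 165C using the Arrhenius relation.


Convert temperatures: T1 = 158 + 273.15 = 431.15 K, T2 = 165 + 273.15 = 438.15 K
ts2_new = 7.6 * exp(90000 / 8.314 * (1/438.15 - 1/431.15))
1/T2 - 1/T1 = -3.7055e-05
ts2_new = 5.09 min

5.09 min


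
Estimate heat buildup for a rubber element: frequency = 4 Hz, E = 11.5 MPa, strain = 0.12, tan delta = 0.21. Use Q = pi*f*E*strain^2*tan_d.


Q = pi * f * E * strain^2 * tan_d
= pi * 4 * 11.5 * 0.12^2 * 0.21
= pi * 4 * 11.5 * 0.0144 * 0.21
= 0.4370

Q = 0.4370


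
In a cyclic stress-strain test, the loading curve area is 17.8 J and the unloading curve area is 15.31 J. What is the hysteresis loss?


Hysteresis loss = loading - unloading
= 17.8 - 15.31
= 2.49 J

2.49 J


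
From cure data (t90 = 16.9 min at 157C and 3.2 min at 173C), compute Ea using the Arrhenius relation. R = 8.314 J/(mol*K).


T1 = 430.15 K, T2 = 446.15 K
1/T1 - 1/T2 = 8.3372e-05
ln(t1/t2) = ln(16.9/3.2) = 1.6642
Ea = 8.314 * 1.6642 / 8.3372e-05 = 165953.5989 J/mol
Ea = 165.95 kJ/mol

165.95 kJ/mol


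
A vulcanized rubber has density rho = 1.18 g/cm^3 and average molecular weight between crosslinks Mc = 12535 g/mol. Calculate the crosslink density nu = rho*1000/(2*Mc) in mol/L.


nu = rho * 1000 / (2 * Mc)
nu = 1.18 * 1000 / (2 * 12535)
nu = 1180.0 / 25070
nu = 0.0471 mol/L

0.0471 mol/L


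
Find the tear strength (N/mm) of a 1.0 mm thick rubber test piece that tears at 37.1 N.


Tear strength = force / thickness
= 37.1 / 1.0
= 37.1 N/mm

37.1 N/mm


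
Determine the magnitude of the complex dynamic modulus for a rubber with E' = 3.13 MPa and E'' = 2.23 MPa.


|E*| = sqrt(E'^2 + E''^2)
= sqrt(3.13^2 + 2.23^2)
= sqrt(9.7969 + 4.9729)
= 3.843 MPa

3.843 MPa


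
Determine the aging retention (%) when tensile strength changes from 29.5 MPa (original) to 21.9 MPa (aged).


Retention = aged / original * 100
= 21.9 / 29.5 * 100
= 74.2%

74.2%


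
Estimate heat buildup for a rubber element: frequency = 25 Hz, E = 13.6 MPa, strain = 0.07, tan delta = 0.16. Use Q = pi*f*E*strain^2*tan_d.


Q = pi * f * E * strain^2 * tan_d
= pi * 25 * 13.6 * 0.07^2 * 0.16
= pi * 25 * 13.6 * 0.0049 * 0.16
= 0.8374

Q = 0.8374


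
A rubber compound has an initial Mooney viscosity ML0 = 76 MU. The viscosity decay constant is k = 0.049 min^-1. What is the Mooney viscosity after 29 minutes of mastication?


ML = ML0 * exp(-k * t)
ML = 76 * exp(-0.049 * 29)
ML = 76 * 0.2415
ML = 18.35 MU

18.35 MU


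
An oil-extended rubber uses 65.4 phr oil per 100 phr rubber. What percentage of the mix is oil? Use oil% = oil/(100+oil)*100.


Oil % = oil / (100 + oil) * 100
= 65.4 / (100 + 65.4) * 100
= 65.4 / 165.4 * 100
= 39.54%

39.54%


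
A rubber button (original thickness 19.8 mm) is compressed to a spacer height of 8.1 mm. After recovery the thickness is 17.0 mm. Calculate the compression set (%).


CS = (t0 - recovered) / (t0 - ts) * 100
= (19.8 - 17.0) / (19.8 - 8.1) * 100
= 2.8 / 11.7 * 100
= 23.9%

23.9%


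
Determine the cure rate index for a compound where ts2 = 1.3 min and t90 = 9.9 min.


CRI = 100 / (t90 - ts2)
= 100 / (9.9 - 1.3)
= 100 / 8.6
= 11.63 min^-1

11.63 min^-1


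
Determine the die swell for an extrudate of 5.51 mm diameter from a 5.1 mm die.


Die swell ratio = D_extrudate / D_die
= 5.51 / 5.1
= 1.08

Die swell = 1.08


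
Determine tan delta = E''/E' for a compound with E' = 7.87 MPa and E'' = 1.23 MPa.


tan delta = E'' / E'
= 1.23 / 7.87
= 0.1563

tan delta = 0.1563


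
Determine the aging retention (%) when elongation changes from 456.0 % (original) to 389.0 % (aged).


Retention = aged / original * 100
= 389.0 / 456.0 * 100
= 85.3%

85.3%


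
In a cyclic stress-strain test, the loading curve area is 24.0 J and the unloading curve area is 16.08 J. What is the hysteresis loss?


Hysteresis loss = loading - unloading
= 24.0 - 16.08
= 7.92 J

7.92 J


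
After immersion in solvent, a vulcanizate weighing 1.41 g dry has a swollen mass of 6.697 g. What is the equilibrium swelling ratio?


Q = W_swollen / W_dry
Q = 6.697 / 1.41
Q = 4.75

Q = 4.75


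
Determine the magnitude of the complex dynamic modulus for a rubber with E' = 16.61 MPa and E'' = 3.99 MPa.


|E*| = sqrt(E'^2 + E''^2)
= sqrt(16.61^2 + 3.99^2)
= sqrt(275.8921 + 15.9201)
= 17.083 MPa

17.083 MPa


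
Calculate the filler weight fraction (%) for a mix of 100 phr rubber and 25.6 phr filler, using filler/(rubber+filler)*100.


Filler % = filler / (rubber + filler) * 100
= 25.6 / (100 + 25.6) * 100
= 25.6 / 125.6 * 100
= 20.38%

20.38%


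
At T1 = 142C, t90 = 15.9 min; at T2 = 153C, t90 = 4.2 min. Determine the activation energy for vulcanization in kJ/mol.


T1 = 415.15 K, T2 = 426.15 K
1/T1 - 1/T2 = 6.2176e-05
ln(t1/t2) = ln(15.9/4.2) = 1.3312
Ea = 8.314 * 1.3312 / 6.2176e-05 = 178007.9758 J/mol
Ea = 178.01 kJ/mol

178.01 kJ/mol


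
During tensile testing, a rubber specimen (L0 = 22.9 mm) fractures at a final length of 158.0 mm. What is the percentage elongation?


Elongation = (Lf - L0) / L0 * 100
= (158.0 - 22.9) / 22.9 * 100
= 135.1 / 22.9 * 100
= 590.0%

590.0%


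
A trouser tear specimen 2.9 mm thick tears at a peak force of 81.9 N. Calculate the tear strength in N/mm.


Tear strength = force / thickness
= 81.9 / 2.9
= 28.24 N/mm

28.24 N/mm


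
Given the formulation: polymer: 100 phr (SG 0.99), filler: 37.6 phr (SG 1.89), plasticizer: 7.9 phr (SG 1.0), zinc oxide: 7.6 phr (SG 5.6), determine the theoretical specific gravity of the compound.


Sum of weights = 153.1
Volume contributions:
  polymer: 100/0.99 = 101.0101
  filler: 37.6/1.89 = 19.8942
  plasticizer: 7.9/1.0 = 7.9000
  zinc oxide: 7.6/5.6 = 1.3571
Sum of volumes = 130.1614
SG = 153.1 / 130.1614 = 1.176

SG = 1.176


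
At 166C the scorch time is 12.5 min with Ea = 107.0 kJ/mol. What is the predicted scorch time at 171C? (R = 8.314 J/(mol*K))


Convert temperatures: T1 = 166 + 273.15 = 439.15 K, T2 = 171 + 273.15 = 444.15 K
ts2_new = 12.5 * exp(107000 / 8.314 * (1/444.15 - 1/439.15))
1/T2 - 1/T1 = -2.5635e-05
ts2_new = 8.99 min

8.99 min


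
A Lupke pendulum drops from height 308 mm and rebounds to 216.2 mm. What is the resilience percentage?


Resilience = h_rebound / h_drop * 100
= 216.2 / 308 * 100
= 70.2%

70.2%


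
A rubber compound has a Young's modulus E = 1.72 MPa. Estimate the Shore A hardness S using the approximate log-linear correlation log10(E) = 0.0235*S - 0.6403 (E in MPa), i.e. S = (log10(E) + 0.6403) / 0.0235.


log10(E) = 0.0235*S - 0.6403  =>  S = (log10(E) + 0.6403) / 0.0235
log10(1.72) = 0.235528
S = (0.235528 + 0.6403) / 0.0235 = 0.875828 / 0.0235
S = 37.3

Shore A = 37.3


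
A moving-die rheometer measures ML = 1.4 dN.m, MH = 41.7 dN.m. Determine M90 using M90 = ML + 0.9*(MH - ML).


M90 = ML + 0.9 * (MH - ML)
M90 = 1.4 + 0.9 * (41.7 - 1.4)
M90 = 1.4 + 0.9 * 40.3
M90 = 37.67 dN.m

37.67 dN.m


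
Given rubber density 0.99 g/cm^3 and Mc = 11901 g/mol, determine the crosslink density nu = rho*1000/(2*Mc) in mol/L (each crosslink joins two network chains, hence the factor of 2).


nu = rho * 1000 / (2 * Mc)
nu = 0.99 * 1000 / (2 * 11901)
nu = 990.0 / 23802
nu = 0.0416 mol/L

0.0416 mol/L


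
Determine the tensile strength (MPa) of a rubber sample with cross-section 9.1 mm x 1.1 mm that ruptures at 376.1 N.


Area = width * thickness = 9.1 * 1.1 = 10.01 mm^2
TS = force / area = 376.1 / 10.01 = 37.57 MPa

37.57 MPa


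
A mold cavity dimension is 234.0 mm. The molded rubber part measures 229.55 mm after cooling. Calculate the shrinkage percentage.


Shrinkage = (mold - part) / mold * 100
= (234.0 - 229.55) / 234.0 * 100
= 4.45 / 234.0 * 100
= 1.9%

1.9%


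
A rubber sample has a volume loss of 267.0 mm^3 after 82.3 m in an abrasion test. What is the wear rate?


Rate = volume_loss / distance
= 267.0 / 82.3
= 3.244 mm^3/m

3.244 mm^3/m


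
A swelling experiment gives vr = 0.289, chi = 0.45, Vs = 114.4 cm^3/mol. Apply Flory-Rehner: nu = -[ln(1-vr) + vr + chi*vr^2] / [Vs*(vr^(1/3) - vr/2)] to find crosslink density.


ln(1 - vr) = ln(1 - 0.289) = -0.3411
Numerator = -((-0.3411) + 0.289 + 0.45 * 0.289^2) = 0.0145
Denominator = 114.4 * (0.289^(1/3) - 0.289/2) = 59.1046
nu = 0.0145 / 59.1046 = 2.4530e-04 mol/cm^3

2.4530e-04 mol/cm^3


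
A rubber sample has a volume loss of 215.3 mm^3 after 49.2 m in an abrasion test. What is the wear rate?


Rate = volume_loss / distance
= 215.3 / 49.2
= 4.376 mm^3/m

4.376 mm^3/m


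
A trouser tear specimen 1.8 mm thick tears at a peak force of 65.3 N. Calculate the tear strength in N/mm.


Tear strength = force / thickness
= 65.3 / 1.8
= 36.28 N/mm

36.28 N/mm


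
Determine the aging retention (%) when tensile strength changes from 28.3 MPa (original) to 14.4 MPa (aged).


Retention = aged / original * 100
= 14.4 / 28.3 * 100
= 50.9%

50.9%


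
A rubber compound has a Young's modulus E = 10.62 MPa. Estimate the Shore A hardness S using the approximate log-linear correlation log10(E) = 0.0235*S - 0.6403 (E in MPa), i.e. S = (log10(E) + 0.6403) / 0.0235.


log10(E) = 0.0235*S - 0.6403  =>  S = (log10(E) + 0.6403) / 0.0235
log10(10.62) = 1.026125
S = (1.026125 + 0.6403) / 0.0235 = 1.666425 / 0.0235
S = 70.9

Shore A = 70.9


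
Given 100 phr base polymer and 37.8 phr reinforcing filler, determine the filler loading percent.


Filler % = filler / (rubber + filler) * 100
= 37.8 / (100 + 37.8) * 100
= 37.8 / 137.8 * 100
= 27.43%

27.43%


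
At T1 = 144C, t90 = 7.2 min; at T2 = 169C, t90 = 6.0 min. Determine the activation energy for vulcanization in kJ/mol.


T1 = 417.15 K, T2 = 442.15 K
1/T1 - 1/T2 = 1.3554e-04
ln(t1/t2) = ln(7.2/6.0) = 0.1823
Ea = 8.314 * 0.1823 / 1.3554e-04 = 11183.2983 J/mol
Ea = 11.18 kJ/mol

11.18 kJ/mol


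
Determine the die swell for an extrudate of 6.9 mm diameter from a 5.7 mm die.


Die swell ratio = D_extrudate / D_die
= 6.9 / 5.7
= 1.211

Die swell = 1.211


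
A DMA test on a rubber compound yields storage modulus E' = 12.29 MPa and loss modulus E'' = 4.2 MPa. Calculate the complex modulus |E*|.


|E*| = sqrt(E'^2 + E''^2)
= sqrt(12.29^2 + 4.2^2)
= sqrt(151.0441 + 17.6400)
= 12.988 MPa

12.988 MPa


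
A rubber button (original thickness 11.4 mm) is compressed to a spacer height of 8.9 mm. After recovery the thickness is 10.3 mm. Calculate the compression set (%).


CS = (t0 - recovered) / (t0 - ts) * 100
= (11.4 - 10.3) / (11.4 - 8.9) * 100
= 1.1 / 2.5 * 100
= 44.0%

44.0%


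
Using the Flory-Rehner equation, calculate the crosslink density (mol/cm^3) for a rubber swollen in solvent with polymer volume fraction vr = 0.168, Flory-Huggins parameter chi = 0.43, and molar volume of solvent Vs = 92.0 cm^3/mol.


ln(1 - vr) = ln(1 - 0.168) = -0.1839
Numerator = -((-0.1839) + 0.168 + 0.43 * 0.168^2) = 0.0038
Denominator = 92.0 * (0.168^(1/3) - 0.168/2) = 43.0362
nu = 0.0038 / 43.0362 = 8.7984e-05 mol/cm^3

8.7984e-05 mol/cm^3


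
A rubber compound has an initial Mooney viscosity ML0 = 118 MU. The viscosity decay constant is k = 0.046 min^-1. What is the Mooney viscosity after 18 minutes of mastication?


ML = ML0 * exp(-k * t)
ML = 118 * exp(-0.046 * 18)
ML = 118 * 0.4369
ML = 51.56 MU

51.56 MU


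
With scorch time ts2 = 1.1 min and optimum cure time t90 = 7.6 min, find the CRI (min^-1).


CRI = 100 / (t90 - ts2)
= 100 / (7.6 - 1.1)
= 100 / 6.5
= 15.38 min^-1

15.38 min^-1


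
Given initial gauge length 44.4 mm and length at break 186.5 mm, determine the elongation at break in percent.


Elongation = (Lf - L0) / L0 * 100
= (186.5 - 44.4) / 44.4 * 100
= 142.1 / 44.4 * 100
= 320.0%

320.0%


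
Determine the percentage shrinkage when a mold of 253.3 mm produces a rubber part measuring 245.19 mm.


Shrinkage = (mold - part) / mold * 100
= (253.3 - 245.19) / 253.3 * 100
= 8.11 / 253.3 * 100
= 3.2%

3.2%


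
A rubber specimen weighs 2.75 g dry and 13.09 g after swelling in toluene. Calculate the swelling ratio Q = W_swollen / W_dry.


Q = W_swollen / W_dry
Q = 13.09 / 2.75
Q = 4.76

Q = 4.76


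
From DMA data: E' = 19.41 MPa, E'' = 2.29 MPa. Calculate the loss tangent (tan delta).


tan delta = E'' / E'
= 2.29 / 19.41
= 0.118

tan delta = 0.118


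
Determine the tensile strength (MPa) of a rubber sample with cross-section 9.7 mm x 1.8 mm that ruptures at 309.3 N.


Area = width * thickness = 9.7 * 1.8 = 17.46 mm^2
TS = force / area = 309.3 / 17.46 = 17.71 MPa

17.71 MPa


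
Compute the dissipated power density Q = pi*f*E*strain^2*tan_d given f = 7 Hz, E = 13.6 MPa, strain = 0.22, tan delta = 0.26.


Q = pi * f * E * strain^2 * tan_d
= pi * 7 * 13.6 * 0.22^2 * 0.26
= pi * 7 * 13.6 * 0.0484 * 0.26
= 3.7636

Q = 3.7636


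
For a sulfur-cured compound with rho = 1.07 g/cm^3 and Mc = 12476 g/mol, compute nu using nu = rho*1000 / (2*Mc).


nu = rho * 1000 / (2 * Mc)
nu = 1.07 * 1000 / (2 * 12476)
nu = 1070.0 / 24952
nu = 0.0429 mol/L

0.0429 mol/L


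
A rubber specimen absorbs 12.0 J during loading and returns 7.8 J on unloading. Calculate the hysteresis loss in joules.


Hysteresis loss = loading - unloading
= 12.0 - 7.8
= 4.2 J

4.2 J


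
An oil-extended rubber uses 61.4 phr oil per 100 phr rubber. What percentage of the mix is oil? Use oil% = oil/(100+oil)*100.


Oil % = oil / (100 + oil) * 100
= 61.4 / (100 + 61.4) * 100
= 61.4 / 161.4 * 100
= 38.04%

38.04%


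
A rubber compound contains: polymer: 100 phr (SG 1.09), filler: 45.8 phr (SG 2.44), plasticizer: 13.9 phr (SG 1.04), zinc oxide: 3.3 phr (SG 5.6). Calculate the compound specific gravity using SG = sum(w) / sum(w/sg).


Sum of weights = 163.0
Volume contributions:
  polymer: 100/1.09 = 91.7431
  filler: 45.8/2.44 = 18.7705
  plasticizer: 13.9/1.04 = 13.3654
  zinc oxide: 3.3/5.6 = 0.5893
Sum of volumes = 124.4683
SG = 163.0 / 124.4683 = 1.31

SG = 1.31


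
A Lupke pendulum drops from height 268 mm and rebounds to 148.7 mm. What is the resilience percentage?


Resilience = h_rebound / h_drop * 100
= 148.7 / 268 * 100
= 55.5%

55.5%


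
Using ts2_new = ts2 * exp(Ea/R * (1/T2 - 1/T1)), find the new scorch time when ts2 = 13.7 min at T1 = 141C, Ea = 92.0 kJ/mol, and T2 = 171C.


Convert temperatures: T1 = 141 + 273.15 = 414.15 K, T2 = 171 + 273.15 = 444.15 K
ts2_new = 13.7 * exp(92000 / 8.314 * (1/444.15 - 1/414.15))
1/T2 - 1/T1 = -1.6309e-04
ts2_new = 2.25 min

2.25 min


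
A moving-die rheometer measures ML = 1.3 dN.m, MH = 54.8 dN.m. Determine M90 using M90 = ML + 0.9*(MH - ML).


M90 = ML + 0.9 * (MH - ML)
M90 = 1.3 + 0.9 * (54.8 - 1.3)
M90 = 1.3 + 0.9 * 53.5
M90 = 49.45 dN.m

49.45 dN.m


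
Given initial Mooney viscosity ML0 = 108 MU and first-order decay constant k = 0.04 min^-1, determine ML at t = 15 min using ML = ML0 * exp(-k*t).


ML = ML0 * exp(-k * t)
ML = 108 * exp(-0.04 * 15)
ML = 108 * 0.5488
ML = 59.27 MU

59.27 MU


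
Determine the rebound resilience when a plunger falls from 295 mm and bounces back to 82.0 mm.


Resilience = h_rebound / h_drop * 100
= 82.0 / 295 * 100
= 27.8%

27.8%


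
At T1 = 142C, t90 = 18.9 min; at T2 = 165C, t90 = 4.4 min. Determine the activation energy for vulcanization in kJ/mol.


T1 = 415.15 K, T2 = 438.15 K
1/T1 - 1/T2 = 1.2644e-04
ln(t1/t2) = ln(18.9/4.4) = 1.4576
Ea = 8.314 * 1.4576 / 1.2644e-04 = 95837.5501 J/mol
Ea = 95.84 kJ/mol

95.84 kJ/mol


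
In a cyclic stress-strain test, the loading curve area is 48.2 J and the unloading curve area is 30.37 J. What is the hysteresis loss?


Hysteresis loss = loading - unloading
= 48.2 - 30.37
= 17.83 J

17.83 J


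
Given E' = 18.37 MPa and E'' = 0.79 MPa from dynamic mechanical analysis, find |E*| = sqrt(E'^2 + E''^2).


|E*| = sqrt(E'^2 + E''^2)
= sqrt(18.37^2 + 0.79^2)
= sqrt(337.4569 + 0.6241)
= 18.387 MPa

18.387 MPa


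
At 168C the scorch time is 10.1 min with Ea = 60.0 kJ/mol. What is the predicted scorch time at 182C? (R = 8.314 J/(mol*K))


Convert temperatures: T1 = 168 + 273.15 = 441.15 K, T2 = 182 + 273.15 = 455.15 K
ts2_new = 10.1 * exp(60000 / 8.314 * (1/455.15 - 1/441.15))
1/T2 - 1/T1 = -6.9725e-05
ts2_new = 6.11 min

6.11 min


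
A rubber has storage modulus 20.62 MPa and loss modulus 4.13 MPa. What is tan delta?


tan delta = E'' / E'
= 4.13 / 20.62
= 0.2003

tan delta = 0.2003


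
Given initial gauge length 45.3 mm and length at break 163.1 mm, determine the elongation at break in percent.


Elongation = (Lf - L0) / L0 * 100
= (163.1 - 45.3) / 45.3 * 100
= 117.8 / 45.3 * 100
= 260.0%

260.0%


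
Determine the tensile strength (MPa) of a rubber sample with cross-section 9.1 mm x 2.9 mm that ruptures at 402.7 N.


Area = width * thickness = 9.1 * 2.9 = 26.39 mm^2
TS = force / area = 402.7 / 26.39 = 15.26 MPa

15.26 MPa


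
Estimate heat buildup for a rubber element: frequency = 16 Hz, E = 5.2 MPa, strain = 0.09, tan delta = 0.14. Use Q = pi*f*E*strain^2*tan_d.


Q = pi * f * E * strain^2 * tan_d
= pi * 16 * 5.2 * 0.09^2 * 0.14
= pi * 16 * 5.2 * 0.0081 * 0.14
= 0.2964

Q = 0.2964


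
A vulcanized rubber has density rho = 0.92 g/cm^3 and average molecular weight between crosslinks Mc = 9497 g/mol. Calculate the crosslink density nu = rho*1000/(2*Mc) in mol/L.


nu = rho * 1000 / (2 * Mc)
nu = 0.92 * 1000 / (2 * 9497)
nu = 920.0 / 18994
nu = 0.0484 mol/L

0.0484 mol/L


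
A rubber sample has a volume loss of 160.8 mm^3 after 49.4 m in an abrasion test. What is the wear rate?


Rate = volume_loss / distance
= 160.8 / 49.4
= 3.255 mm^3/m

3.255 mm^3/m


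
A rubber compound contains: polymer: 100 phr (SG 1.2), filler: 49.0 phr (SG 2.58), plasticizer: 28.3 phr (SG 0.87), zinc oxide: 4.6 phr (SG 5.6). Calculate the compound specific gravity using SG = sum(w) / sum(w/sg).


Sum of weights = 181.9
Volume contributions:
  polymer: 100/1.2 = 83.3333
  filler: 49.0/2.58 = 18.9922
  plasticizer: 28.3/0.87 = 32.5287
  zinc oxide: 4.6/5.6 = 0.8214
Sum of volumes = 135.6757
SG = 181.9 / 135.6757 = 1.341

SG = 1.341


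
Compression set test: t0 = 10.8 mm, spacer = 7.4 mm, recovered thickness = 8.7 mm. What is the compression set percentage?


CS = (t0 - recovered) / (t0 - ts) * 100
= (10.8 - 8.7) / (10.8 - 7.4) * 100
= 2.1 / 3.4 * 100
= 61.8%

61.8%


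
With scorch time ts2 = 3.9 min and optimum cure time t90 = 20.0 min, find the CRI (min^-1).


CRI = 100 / (t90 - ts2)
= 100 / (20.0 - 3.9)
= 100 / 16.1
= 6.21 min^-1

6.21 min^-1


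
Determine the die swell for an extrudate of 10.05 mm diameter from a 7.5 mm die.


Die swell ratio = D_extrudate / D_die
= 10.05 / 7.5
= 1.34

Die swell = 1.34


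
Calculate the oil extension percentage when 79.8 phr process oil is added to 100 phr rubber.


Oil % = oil / (100 + oil) * 100
= 79.8 / (100 + 79.8) * 100
= 79.8 / 179.8 * 100
= 44.38%

44.38%


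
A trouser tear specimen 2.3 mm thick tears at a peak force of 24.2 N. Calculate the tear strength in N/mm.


Tear strength = force / thickness
= 24.2 / 2.3
= 10.52 N/mm

10.52 N/mm


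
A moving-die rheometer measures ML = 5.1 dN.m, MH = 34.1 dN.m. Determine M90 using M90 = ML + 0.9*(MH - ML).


M90 = ML + 0.9 * (MH - ML)
M90 = 5.1 + 0.9 * (34.1 - 5.1)
M90 = 5.1 + 0.9 * 29.0
M90 = 31.2 dN.m

31.2 dN.m


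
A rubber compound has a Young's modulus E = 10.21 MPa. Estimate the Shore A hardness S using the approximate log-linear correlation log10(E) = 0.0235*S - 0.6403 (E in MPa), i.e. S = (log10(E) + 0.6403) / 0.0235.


log10(E) = 0.0235*S - 0.6403  =>  S = (log10(E) + 0.6403) / 0.0235
log10(10.21) = 1.009026
S = (1.009026 + 0.6403) / 0.0235 = 1.649326 / 0.0235
S = 70.2

Shore A = 70.2


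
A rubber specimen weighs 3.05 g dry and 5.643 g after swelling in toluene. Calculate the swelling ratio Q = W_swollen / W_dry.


Q = W_swollen / W_dry
Q = 5.643 / 3.05
Q = 1.85

Q = 1.85


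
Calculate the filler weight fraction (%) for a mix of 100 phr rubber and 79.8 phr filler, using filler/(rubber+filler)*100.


Filler % = filler / (rubber + filler) * 100
= 79.8 / (100 + 79.8) * 100
= 79.8 / 179.8 * 100
= 44.38%

44.38%


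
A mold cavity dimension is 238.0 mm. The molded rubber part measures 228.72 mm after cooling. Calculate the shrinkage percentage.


Shrinkage = (mold - part) / mold * 100
= (238.0 - 228.72) / 238.0 * 100
= 9.28 / 238.0 * 100
= 3.9%

3.9%


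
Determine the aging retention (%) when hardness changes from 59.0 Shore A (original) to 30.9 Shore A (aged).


Retention = aged / original * 100
= 30.9 / 59.0 * 100
= 52.4%

52.4%


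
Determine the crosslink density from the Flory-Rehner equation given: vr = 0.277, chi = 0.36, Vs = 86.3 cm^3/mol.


ln(1 - vr) = ln(1 - 0.277) = -0.3243
Numerator = -((-0.3243) + 0.277 + 0.36 * 0.277^2) = 0.0197
Denominator = 86.3 * (0.277^(1/3) - 0.277/2) = 44.3037
nu = 0.0197 / 44.3037 = 4.4519e-04 mol/cm^3

4.4519e-04 mol/cm^3
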